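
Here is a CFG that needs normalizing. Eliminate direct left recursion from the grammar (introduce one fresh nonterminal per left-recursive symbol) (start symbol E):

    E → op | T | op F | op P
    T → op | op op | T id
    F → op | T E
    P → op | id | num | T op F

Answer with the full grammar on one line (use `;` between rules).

Directly left-recursive nonterminal: T.
For T: α = {id}, β = {op, op op}. Rewrite as T → β T' and T' → α T' | ε.

E → op | T | op F | op P; T → op T' | op op T'; F → op | T E; P → op | id | num | T op F; T' → id T' | epsilon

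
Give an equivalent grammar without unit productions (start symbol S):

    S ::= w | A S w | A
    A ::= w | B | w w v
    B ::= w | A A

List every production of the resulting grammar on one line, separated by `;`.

S ::= w | A A | A S w | w w v; A ::= w | A A | w w v; B ::= w | A A

Unit pairs: A ⇒* {B}; S ⇒* {A, B}.
For each unit pair (A, B), copy every non-unit production of B to A, then drop all unit productions.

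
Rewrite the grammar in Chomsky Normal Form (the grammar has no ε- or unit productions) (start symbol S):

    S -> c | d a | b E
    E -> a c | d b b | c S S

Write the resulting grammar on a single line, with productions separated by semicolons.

S -> c | X1 X2 | X3 E; E -> X2 X4 | X1 Y1 | X4 Y2; X1 -> d; X2 -> a; X3 -> b; X4 -> c; Y1 -> X3 X3; Y2 -> S S

Introduce a nonterminal for each terminal appearing in a rule of length ≥ 2: X1 → d, X2 → a, X3 → b, X4 → c.
Binarize each right-hand side of length ≥ 3 by chaining fresh nonterminals (Y1, Y2, …): affected rules were E → X1 X3 X3; E → X4 S S.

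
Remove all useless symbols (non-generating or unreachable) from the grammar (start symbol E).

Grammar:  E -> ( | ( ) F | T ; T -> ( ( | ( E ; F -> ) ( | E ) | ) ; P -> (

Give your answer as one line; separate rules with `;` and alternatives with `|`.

E -> ( | ( ) F | T; T -> ( ( | ( E; F -> ) ( | E ) | )

Generating nonterminals: {E, F, P, T}.
Reachable from E after that: {E, F, T}.
Removed useless symbols: {P} and every production mentioning them.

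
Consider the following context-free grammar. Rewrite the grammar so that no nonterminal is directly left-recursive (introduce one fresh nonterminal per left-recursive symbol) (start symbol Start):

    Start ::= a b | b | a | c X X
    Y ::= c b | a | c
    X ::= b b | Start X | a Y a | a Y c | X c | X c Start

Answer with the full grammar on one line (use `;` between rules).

Start ::= a b | b | a | c X X; Y ::= c b | a | c; X ::= b b X1 | Start X X1 | a Y a X1 | a Y c X1; X1 ::= c X1 | c Start X1 | ε

Left recursion appears on X.
For X: α = {c, c Start}, β = {b b, Start X, a Y a, a Y c}. Rewrite as X → β X1 and X1 → α X1 | ε.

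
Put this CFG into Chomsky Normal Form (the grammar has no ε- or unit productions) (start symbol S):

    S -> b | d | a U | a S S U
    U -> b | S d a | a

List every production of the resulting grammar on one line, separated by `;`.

S -> b | d | X1 U | X1 Y1; U -> b | S Y3 | a; X1 -> a; X2 -> d; Y1 -> S Y2; Y2 -> S U; Y3 -> X2 X1

Introduce a nonterminal for each terminal appearing in a rule of length ≥ 2: X1 → a, X2 → d.
Binarize each right-hand side of length ≥ 3 by chaining fresh nonterminals (Y1, Y2, …): affected rules were S → X1 S S U; U → S X2 X1.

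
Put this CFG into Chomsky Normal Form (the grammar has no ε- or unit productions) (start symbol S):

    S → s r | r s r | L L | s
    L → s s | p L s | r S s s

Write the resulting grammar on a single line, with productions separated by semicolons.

Introduce a nonterminal for each terminal appearing in a rule of length ≥ 2: X1 → s, X2 → r, X3 → p.
Binarize each right-hand side of length ≥ 3 by chaining fresh nonterminals (Y1, Y2, …): affected rules were S → X2 X1 X2; L → X3 L X1; L → X2 S X1 X1.

S → X1 X2 | X2 Y1 | L L | s; L → X1 X1 | X3 Y2 | X2 Y3; X1 → s; X2 → r; X3 → p; Y1 → X1 X2; Y2 → L X1; Y3 → S Y4; Y4 → X1 X1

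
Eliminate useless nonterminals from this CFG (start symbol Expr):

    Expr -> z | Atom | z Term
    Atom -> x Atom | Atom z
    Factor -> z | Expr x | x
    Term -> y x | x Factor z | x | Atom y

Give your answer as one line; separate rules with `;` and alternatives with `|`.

Generating nonterminals: {Expr, Factor, Term}.
Reachable from Expr after that: {Expr, Factor, Term}.
Removed useless symbols: {Atom} and every production mentioning them.

Expr -> z | z Term; Factor -> z | Expr x | x; Term -> y x | x Factor z | x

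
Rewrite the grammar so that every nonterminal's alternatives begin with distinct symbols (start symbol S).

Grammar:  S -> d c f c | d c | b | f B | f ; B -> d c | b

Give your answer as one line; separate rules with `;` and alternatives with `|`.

S -> b | d c S' | f S''; B -> d c | b; S' -> f c | eps; S'' -> B | eps

S has alternatives sharing prefix 'd c': factor to S → d c S' with S' → f c | ε.
S has alternatives sharing prefix 'f': factor to S → f S'' with S'' → B | ε.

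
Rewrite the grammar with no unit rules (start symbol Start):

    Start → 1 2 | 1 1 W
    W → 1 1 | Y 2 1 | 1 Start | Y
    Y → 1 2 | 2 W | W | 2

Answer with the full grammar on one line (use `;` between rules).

Start → 1 2 | 1 1 W; W → 1 2 | 2 W | 2 | 1 1 | Y 2 1 | 1 Start; Y → 1 1 | Y 2 1 | 1 Start | 1 2 | 2 W | 2

Unit pairs: W ⇒* {Y}; Y ⇒* {W}.
Replace each nonterminal's rules with the union of the non-unit rules of every nonterminal it unit-derives.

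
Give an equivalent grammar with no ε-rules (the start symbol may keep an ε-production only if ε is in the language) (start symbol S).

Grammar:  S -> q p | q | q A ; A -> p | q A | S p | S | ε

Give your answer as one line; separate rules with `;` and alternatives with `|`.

S -> q p | q | q A; A -> p | q A | q | S p | S

Nullable set = {A}.
ε ∉ L(G), so no ε-production is kept.
For each production, add variants omitting each subset of nullable occurrences: A → q A gives q A | q.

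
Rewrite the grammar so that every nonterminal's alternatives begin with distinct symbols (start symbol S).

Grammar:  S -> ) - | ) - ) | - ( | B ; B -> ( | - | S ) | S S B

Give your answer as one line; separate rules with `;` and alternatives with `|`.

S -> - ( | B | ) - S'; B -> ( | - | S B'; S' -> ε | ); B' -> ) | S B

S has alternatives sharing prefix ') -': factor to S → ) - S' with S' → ε | ).
B has alternatives sharing prefix 'S': factor to B → S B' with B' → ) | S B.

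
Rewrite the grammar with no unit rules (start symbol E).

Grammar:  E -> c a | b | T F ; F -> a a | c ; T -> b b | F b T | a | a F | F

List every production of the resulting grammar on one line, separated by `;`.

Unit pairs: T ⇒* {F}.
Replace each nonterminal's rules with the union of the non-unit rules of every nonterminal it unit-derives.

E -> c a | b | T F; F -> a a | c; T -> a a | c | b b | F b T | a | a F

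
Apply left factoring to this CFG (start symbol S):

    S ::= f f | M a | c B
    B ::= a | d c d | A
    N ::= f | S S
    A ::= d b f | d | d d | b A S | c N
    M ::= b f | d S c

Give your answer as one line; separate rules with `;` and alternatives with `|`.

A has alternatives sharing prefix 'd': factor to A → d A' with A' → b f | ε | d.

S ::= f f | M a | c B; B ::= a | d c d | A; N ::= f | S S; A ::= b A S | c N | d A'; M ::= b f | d S c; A' ::= b f | eps | d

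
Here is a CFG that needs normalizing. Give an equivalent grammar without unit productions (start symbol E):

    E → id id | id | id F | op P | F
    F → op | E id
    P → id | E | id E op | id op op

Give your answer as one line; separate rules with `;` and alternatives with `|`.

Unit pairs: E ⇒* {F}; P ⇒* {E, F}.
Replace each nonterminal's rules with the union of the non-unit rules of every nonterminal it unit-derives.

E → id id | id | id F | op P | op | E id; F → op | E id; P → id id | id | id F | op P | id E op | id op op | op | E id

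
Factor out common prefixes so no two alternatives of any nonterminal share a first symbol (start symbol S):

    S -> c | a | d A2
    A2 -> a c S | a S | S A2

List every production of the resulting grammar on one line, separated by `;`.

S -> c | a | d A2; A2 -> S A2 | a A2'; A2' -> c S | S

A2 has alternatives sharing prefix 'a': factor to A2 → a A2' with A2' → c S | S.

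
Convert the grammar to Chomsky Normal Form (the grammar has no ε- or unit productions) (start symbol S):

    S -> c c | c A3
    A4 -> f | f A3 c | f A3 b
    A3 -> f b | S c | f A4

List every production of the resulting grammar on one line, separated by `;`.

S -> X1 X1 | X1 A3; A4 -> f | X2 Y1 | X2 Y2; A3 -> X2 X3 | S X1 | X2 A4; X1 -> c; X2 -> f; X3 -> b; Y1 -> A3 X1; Y2 -> A3 X3

Introduce a nonterminal for each terminal appearing in a rule of length ≥ 2: X1 → c, X2 → f, X3 → b.
Binarize each right-hand side of length ≥ 3 by chaining fresh nonterminals (Y1, Y2, …): affected rules were A4 → X2 A3 X1; A4 → X2 A3 X3.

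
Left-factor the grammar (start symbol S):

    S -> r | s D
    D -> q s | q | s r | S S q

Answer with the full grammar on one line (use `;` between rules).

S -> r | s D; D -> s r | S S q | q D'; D' -> s | ε

D has alternatives sharing prefix 'q': factor to D → q D' with D' → s | ε.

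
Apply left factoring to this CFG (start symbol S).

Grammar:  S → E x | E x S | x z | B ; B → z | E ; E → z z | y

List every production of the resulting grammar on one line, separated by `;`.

S has alternatives sharing prefix 'E x': factor to S → E x S' with S' → ε | S.

S → x z | B | E x S'; B → z | E; E → z z | y; S' → ε | S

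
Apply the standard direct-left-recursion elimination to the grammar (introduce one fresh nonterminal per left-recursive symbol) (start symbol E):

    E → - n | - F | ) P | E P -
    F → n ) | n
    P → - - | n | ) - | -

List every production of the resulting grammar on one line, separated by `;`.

Directly left-recursive nonterminal: E.
For E: α = {P -}, β = {- n, - F, ) P}. Rewrite as E → β E' and E' → α E' | ε.

E → - n E' | - F E' | ) P E'; F → n ) | n; P → - - | n | ) - | -; E' → P - E' | eps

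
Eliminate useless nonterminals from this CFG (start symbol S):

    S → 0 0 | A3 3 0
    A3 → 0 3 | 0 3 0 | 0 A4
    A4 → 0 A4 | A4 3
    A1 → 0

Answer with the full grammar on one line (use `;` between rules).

S → 0 0 | A3 3 0; A3 → 0 3 | 0 3 0

Generating nonterminals: {A1, A3, S}.
Reachable from S after that: {A3, S}.
Removed useless symbols: {A1, A4} and every production mentioning them.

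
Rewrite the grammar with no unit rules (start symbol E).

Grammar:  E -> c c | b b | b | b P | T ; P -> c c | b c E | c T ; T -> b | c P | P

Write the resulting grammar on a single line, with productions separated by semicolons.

E -> c c | b b | b | b P | b c E | c T | c P; P -> c c | b c E | c T; T -> c c | b c E | c T | b | c P

Unit pairs: E ⇒* {P, T}; T ⇒* {P}.
For each unit pair (A, B), copy every non-unit production of B to A, then drop all unit productions.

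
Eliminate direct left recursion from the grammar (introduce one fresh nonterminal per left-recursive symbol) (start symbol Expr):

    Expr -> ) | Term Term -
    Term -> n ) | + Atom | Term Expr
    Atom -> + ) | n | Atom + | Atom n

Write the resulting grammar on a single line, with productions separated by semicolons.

Expr -> ) | Term Term -; Term -> n ) Term1 | + Atom Term1; Atom -> + ) Atom1 | n Atom1; Term1 -> Expr Term1 | epsilon; Atom1 -> + Atom1 | n Atom1 | epsilon

Term, Atom are directly left-recursive.
For Term: α = {Expr}, β = {n ), + Atom}. Rewrite as Term → β Term1 and Term1 → α Term1 | ε.
For Atom: α = {+, n}, β = {+ ), n}. Rewrite as Atom → β Atom1 and Atom1 → α Atom1 | ε.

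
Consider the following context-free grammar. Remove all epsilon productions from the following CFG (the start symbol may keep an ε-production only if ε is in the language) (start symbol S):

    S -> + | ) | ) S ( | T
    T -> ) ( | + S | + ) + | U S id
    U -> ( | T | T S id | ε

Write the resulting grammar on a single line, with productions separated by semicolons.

S -> + | ) | ) S ( | T; T -> ) ( | + S | + ) + | U S id | S id; U -> ( | T | T S id

Nullable nonterminals: {U}.
ε ∉ L(G), so no ε-production is kept.
For each production, add variants omitting each subset of nullable occurrences: T → U S id gives U S id | S id.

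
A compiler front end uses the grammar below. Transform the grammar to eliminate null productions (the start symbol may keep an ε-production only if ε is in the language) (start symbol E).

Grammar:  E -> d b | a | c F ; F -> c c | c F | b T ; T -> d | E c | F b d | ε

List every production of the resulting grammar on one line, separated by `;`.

The nullable symbols are {T}.
ε ∉ L(G), so no ε-production is kept.
Add the nullable-subset variants: F → b T gives b T | b.

E -> d b | a | c F; F -> c c | c F | b T | b; T -> d | E c | F b d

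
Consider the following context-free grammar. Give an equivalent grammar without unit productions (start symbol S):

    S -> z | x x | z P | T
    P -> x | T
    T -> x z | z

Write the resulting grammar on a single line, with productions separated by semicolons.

S -> z | x x | z P | x z; P -> x | x z | z; T -> x z | z

Unit pairs: P ⇒* {T}; S ⇒* {T}.
For every A with A ⇒* B via unit rules, add B's non-unit alternatives to A; then delete every rule of the form X → Y.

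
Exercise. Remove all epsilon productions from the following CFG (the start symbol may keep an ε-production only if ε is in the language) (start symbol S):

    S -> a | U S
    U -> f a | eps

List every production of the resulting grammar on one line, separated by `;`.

S -> a | U S; U -> f a

Nullable nonterminals: {U}.
ε ∉ L(G), so no ε-production is kept.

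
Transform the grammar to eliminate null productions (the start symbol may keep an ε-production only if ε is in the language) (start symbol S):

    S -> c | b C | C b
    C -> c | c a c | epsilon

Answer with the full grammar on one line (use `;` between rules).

Nullable nonterminals: {C}.
ε ∉ L(G), so no ε-production is kept.
Expand every rule over subsets of its nullable positions: S → b C gives b C | b.

S -> c | b C | b | C b; C -> c | c a c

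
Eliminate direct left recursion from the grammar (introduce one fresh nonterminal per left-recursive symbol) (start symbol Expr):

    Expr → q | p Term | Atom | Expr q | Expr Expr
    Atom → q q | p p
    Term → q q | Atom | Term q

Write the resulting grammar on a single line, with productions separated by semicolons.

Left recursion appears on Expr, Term.
For Expr: α = {q, Expr}, β = {q, p Term, Atom}. Rewrite as Expr → β Expr1 and Expr1 → α Expr1 | ε.
For Term: α = {q}, β = {q q, Atom}. Rewrite as Term → β Term1 and Term1 → α Term1 | ε.

Expr → q Expr1 | p Term Expr1 | Atom Expr1; Atom → q q | p p; Term → q q Term1 | Atom Term1; Expr1 → q Expr1 | Expr Expr1 | ε; Term1 → q Term1 | ε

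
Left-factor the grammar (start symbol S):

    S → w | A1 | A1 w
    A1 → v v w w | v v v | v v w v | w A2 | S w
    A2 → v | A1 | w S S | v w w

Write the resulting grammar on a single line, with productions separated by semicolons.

S has alternatives sharing prefix 'A1': factor to S → A1 S' with S' → ε | w.
A1 has alternatives sharing prefix 'v v': factor to A1 → v v A1' with A1' → w w | v | w v.
A2 has alternatives sharing prefix 'v': factor to A2 → v A2' with A2' → ε | w w.
A1' has alternatives sharing prefix 'w': factor to A1' → w A1'' with A1'' → w | v.

S → w | A1 S'; A1 → w A2 | S w | v v A1'; A2 → A1 | w S S | v A2'; S' → ε | w; A1' → v | w A1''; A2' → ε | w w; A1'' → w | v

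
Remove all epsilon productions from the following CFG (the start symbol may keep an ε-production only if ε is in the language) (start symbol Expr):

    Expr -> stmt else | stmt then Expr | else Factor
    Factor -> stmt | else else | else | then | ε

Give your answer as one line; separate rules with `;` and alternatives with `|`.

Expr -> stmt else | stmt then Expr | else Factor | else; Factor -> stmt | else else | else | then

The nullable symbols are {Factor}.
ε ∉ L(G), so no ε-production is kept.
Add the nullable-subset variants: Expr → else Factor gives else Factor | else.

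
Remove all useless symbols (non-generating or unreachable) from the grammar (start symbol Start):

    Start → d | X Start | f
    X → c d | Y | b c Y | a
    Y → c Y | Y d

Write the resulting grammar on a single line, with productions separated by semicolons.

Generating nonterminals: {Start, X}.
Reachable from Start after that: {Start, X}.
Removed useless symbols: {Y} and every production mentioning them.

Start → d | X Start | f; X → c d | a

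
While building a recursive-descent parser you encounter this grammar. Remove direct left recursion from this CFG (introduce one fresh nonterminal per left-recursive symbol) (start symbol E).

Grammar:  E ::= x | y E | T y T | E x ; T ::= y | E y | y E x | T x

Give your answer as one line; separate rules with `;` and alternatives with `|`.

E ::= x E' | y E E' | T y T E'; T ::= y T' | E y T' | y E x T'; E' ::= x E' | epsilon; T' ::= x T' | epsilon

E, T are directly left-recursive.
For E: α = {x}, β = {x, y E, T y T}. Rewrite as E → β E' and E' → α E' | ε.
For T: α = {x}, β = {y, E y, y E x}. Rewrite as T → β T' and T' → α T' | ε.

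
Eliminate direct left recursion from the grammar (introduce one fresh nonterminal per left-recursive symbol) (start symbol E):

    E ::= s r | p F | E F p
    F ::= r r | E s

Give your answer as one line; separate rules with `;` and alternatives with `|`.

Directly left-recursive nonterminal: E.
For E: α = {F p}, β = {s r, p F}. Rewrite as E → β E' and E' → α E' | ε.

E ::= s r E' | p F E'; F ::= r r | E s; E' ::= F p E' | ε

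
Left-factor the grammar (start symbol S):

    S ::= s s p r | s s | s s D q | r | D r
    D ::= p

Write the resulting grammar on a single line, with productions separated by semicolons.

S ::= r | D r | s s S'; D ::= p; S' ::= p r | ε | D q

S has alternatives sharing prefix 's s': factor to S → s s S' with S' → p r | ε | D q.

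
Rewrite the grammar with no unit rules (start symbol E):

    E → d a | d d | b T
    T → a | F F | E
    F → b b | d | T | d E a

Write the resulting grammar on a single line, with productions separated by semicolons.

Unit pairs: F ⇒* {E, T}; T ⇒* {E}.
Replace each nonterminal's rules with the union of the non-unit rules of every nonterminal it unit-derives.

E → d a | d d | b T; T → d a | d d | b T | a | F F; F → d a | d d | b T | b b | d | d E a | a | F F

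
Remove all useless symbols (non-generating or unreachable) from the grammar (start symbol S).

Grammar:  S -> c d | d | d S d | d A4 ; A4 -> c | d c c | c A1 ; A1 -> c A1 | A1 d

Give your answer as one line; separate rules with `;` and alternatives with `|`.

S -> c d | d | d S d | d A4; A4 -> c | d c c

Generating nonterminals: {A4, S}.
Reachable from S after that: {A4, S}.
Removed useless symbols: {A1} and every production mentioning them.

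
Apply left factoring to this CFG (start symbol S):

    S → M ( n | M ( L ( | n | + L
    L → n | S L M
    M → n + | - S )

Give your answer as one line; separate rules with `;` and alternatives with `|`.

S has alternatives sharing prefix 'M (': factor to S → M ( S' with S' → n | L (.

S → n | + L | M ( S'; L → n | S L M; M → n + | - S ); S' → n | L (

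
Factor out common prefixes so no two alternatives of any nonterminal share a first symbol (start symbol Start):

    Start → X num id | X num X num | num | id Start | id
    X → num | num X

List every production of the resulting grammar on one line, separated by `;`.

Start → num | X num Start1 | id Start2; X → num X1; Start1 → id | X num; Start2 → Start | epsilon; X1 → epsilon | X

Start has alternatives sharing prefix 'X num': factor to Start → X num Start1 with Start1 → id | X num.
Start has alternatives sharing prefix 'id': factor to Start → id Start2 with Start2 → Start | ε.
X has alternatives sharing prefix 'num': factor to X → num X1 with X1 → ε | X.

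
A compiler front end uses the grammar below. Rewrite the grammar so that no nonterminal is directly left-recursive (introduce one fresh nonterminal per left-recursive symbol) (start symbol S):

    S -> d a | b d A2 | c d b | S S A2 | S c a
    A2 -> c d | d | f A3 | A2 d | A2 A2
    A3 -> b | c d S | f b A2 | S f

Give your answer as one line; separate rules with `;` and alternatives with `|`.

Directly left-recursive nonterminals: S, A2.
For S: α = {S A2, c a}, β = {d a, b d A2, c d b}. Rewrite as S → β S' and S' → α S' | ε.
For A2: α = {d, A2}, β = {c d, d, f A3}. Rewrite as A2 → β A2' and A2' → α A2' | ε.

S -> d a S' | b d A2 S' | c d b S'; A2 -> c d A2' | d A2' | f A3 A2'; A3 -> b | c d S | f b A2 | S f; S' -> S A2 S' | c a S' | ε; A2' -> d A2' | A2 A2' | ε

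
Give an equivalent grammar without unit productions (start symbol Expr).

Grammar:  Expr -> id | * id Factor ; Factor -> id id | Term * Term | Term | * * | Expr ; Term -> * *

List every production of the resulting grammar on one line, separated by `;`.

Expr -> id | * id Factor; Factor -> * * | id id | Term * Term | id | * id Factor; Term -> * *

Unit pairs: Factor ⇒* {Expr, Term}.
For every A with A ⇒* B via unit rules, add B's non-unit alternatives to A; then delete every rule of the form X → Y.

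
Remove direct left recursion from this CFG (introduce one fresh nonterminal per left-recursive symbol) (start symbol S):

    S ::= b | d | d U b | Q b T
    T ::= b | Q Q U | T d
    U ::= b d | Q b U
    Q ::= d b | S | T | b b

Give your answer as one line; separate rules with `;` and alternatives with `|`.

S ::= b | d | d U b | Q b T; T ::= b T' | Q Q U T'; U ::= b d | Q b U; Q ::= d b | S | T | b b; T' ::= d T' | ε

Directly left-recursive nonterminal: T.
For T: α = {d}, β = {b, Q Q U}. Rewrite as T → β T' and T' → α T' | ε.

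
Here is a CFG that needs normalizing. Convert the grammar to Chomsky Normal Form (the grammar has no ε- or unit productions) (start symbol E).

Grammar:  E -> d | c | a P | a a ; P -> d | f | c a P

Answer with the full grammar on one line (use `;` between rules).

Introduce a nonterminal for each terminal appearing in a rule of length ≥ 2: X1 → a, X2 → c.
Binarize each right-hand side of length ≥ 3 by chaining fresh nonterminals (Y1, Y2, …): affected rules were P → X2 X1 P.

E -> d | c | X1 P | X1 X1; P -> d | f | X2 Y1; X1 -> a; X2 -> c; Y1 -> X1 P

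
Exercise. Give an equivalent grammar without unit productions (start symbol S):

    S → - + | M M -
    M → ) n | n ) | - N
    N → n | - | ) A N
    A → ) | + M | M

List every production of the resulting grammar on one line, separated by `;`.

Unit pairs: A ⇒* {M}.
For every A with A ⇒* B via unit rules, add B's non-unit alternatives to A; then delete every rule of the form X → Y.

S → - + | M M -; M → ) n | n ) | - N; N → n | - | ) A N; A → ) | + M | ) n | n ) | - N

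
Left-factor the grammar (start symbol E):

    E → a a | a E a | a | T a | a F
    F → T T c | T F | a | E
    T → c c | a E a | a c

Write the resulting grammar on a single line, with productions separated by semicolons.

E → T a | a E'; F → a | E | T F'; T → c c | a T'; E' → a | E a | epsilon | F; F' → T c | F; T' → E a | c

E has alternatives sharing prefix 'a': factor to E → a E' with E' → a | E a | ε | F.
F has alternatives sharing prefix 'T': factor to F → T F' with F' → T c | F.
T has alternatives sharing prefix 'a': factor to T → a T' with T' → E a | c.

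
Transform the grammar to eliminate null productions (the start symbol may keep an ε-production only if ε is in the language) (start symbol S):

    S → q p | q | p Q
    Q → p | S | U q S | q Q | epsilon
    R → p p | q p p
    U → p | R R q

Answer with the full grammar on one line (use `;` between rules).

S → q p | q | p Q | p; Q → p | S | U q S | q Q | q; R → p p | q p p; U → p | R R q

The nullable symbols are {Q}.
ε ∉ L(G), so no ε-production is kept.
Add the nullable-subset variants: S → p Q gives p Q | p. Q → q Q gives q Q | q.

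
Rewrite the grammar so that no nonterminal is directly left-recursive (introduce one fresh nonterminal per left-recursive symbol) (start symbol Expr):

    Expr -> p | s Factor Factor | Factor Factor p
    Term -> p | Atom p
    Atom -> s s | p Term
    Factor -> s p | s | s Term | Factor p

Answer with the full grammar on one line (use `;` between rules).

Expr -> p | s Factor Factor | Factor Factor p; Term -> p | Atom p; Atom -> s s | p Term; Factor -> s p Factor1 | s Factor1 | s Term Factor1; Factor1 -> p Factor1 | ε

Factor is directly left-recursive.
For Factor: α = {p}, β = {s p, s, s Term}. Rewrite as Factor → β Factor1 and Factor1 → α Factor1 | ε.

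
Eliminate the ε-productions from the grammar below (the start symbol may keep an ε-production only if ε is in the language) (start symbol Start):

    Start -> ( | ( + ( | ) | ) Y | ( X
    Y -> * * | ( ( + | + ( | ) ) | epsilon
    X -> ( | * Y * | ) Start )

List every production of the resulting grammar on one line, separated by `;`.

Start -> ( | ( + ( | ) | ) Y | ( X; Y -> * * | ( ( + | + ( | ) ); X -> ( | * Y * | * * | ) Start )

The nullable symbols are {Y}.
ε ∉ L(G), so no ε-production is kept.
Expand every rule over subsets of its nullable positions: X → * Y * gives * Y * | * *.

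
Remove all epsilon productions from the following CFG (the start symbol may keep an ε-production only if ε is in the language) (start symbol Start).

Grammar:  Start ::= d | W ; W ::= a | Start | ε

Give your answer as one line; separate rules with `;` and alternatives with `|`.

Nullable set = {Start, W}.
ε ∈ L(G) since Start is nullable, so keep Start → ε.

Start ::= d | W | ε; W ::= a | Start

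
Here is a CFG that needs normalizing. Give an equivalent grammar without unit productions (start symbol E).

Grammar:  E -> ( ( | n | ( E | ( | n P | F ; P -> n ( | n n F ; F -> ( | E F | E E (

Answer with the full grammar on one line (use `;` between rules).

E -> ( ( | n | ( E | ( | n P | E F | E E (; P -> n ( | n n F; F -> ( | E F | E E (

Unit pairs: E ⇒* {F}.
For each unit pair (A, B), copy every non-unit production of B to A, then drop all unit productions.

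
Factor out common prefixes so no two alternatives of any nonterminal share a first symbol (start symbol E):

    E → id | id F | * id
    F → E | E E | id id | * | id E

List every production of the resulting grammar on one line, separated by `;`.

E has alternatives sharing prefix 'id': factor to E → id E' with E' → ε | F.
F has alternatives sharing prefix 'E': factor to F → E F' with F' → ε | E.
F has alternatives sharing prefix 'id': factor to F → id F'' with F'' → id | E.

E → * id | id E'; F → * | E F' | id F''; E' → epsilon | F; F' → epsilon | E; F'' → id | E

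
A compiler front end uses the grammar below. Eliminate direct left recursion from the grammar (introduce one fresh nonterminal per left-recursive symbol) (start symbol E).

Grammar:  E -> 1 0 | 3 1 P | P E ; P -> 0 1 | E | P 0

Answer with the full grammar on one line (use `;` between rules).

E -> 1 0 | 3 1 P | P E; P -> 0 1 P' | E P'; P' -> 0 P' | ε

Left recursion appears on P.
For P: α = {0}, β = {0 1, E}. Rewrite as P → β P' and P' → α P' | ε.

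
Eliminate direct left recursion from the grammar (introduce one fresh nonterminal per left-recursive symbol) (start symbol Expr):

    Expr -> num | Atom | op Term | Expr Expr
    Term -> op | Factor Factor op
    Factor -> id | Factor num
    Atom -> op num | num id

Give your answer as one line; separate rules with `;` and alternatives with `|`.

Expr, Factor are directly left-recursive.
For Expr: α = {Expr}, β = {num, Atom, op Term}. Rewrite as Expr → β Expr1 and Expr1 → α Expr1 | ε.
For Factor: α = {num}, β = {id}. Rewrite as Factor → β Factor1 and Factor1 → α Factor1 | ε.

Expr -> num Expr1 | Atom Expr1 | op Term Expr1; Term -> op | Factor Factor op; Factor -> id Factor1; Atom -> op num | num id; Expr1 -> Expr Expr1 | ε; Factor1 -> num Factor1 | ε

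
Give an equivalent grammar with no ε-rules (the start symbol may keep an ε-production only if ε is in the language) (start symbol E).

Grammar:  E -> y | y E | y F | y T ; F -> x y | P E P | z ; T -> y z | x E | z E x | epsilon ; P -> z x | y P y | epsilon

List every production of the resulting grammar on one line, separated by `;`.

E -> y | y E | y F | y T; F -> x y | P E P | P E | E P | E | z; T -> y z | x E | z E x; P -> z x | y P y | y y

Nullable nonterminals: {P, T}.
ε ∉ L(G), so no ε-production is kept.
Add the nullable-subset variants: F → P E P gives P E P | P E | E P | E. P → y P y gives y P y | y y.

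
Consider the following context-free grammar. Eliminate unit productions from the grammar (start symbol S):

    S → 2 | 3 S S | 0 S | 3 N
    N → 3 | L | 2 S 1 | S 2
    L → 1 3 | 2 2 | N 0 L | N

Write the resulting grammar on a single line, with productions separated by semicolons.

Unit pairs: L ⇒* {N}; N ⇒* {L}.
Replace each nonterminal's rules with the union of the non-unit rules of every nonterminal it unit-derives.

S → 2 | 3 S S | 0 S | 3 N; N → 1 3 | 2 2 | N 0 L | 3 | 2 S 1 | S 2; L → 1 3 | 2 2 | N 0 L | 3 | 2 S 1 | S 2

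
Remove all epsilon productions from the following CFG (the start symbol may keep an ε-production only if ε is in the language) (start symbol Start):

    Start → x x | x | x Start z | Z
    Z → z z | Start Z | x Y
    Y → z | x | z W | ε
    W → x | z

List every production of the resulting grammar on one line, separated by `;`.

Nullable nonterminals: {Y}.
ε ∉ L(G), so no ε-production is kept.
Add the nullable-subset variants: Z → x Y gives x Y | x.

Start → x x | x | x Start z | Z; Z → z z | Start Z | x Y | x; Y → z | x | z W; W → x | z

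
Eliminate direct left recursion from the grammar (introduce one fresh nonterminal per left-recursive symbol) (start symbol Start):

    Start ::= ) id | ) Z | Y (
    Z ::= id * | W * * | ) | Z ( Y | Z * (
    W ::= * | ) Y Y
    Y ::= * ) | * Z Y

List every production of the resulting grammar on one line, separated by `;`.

Start ::= ) id | ) Z | Y (; Z ::= id * Z1 | W * * Z1 | ) Z1; W ::= * | ) Y Y; Y ::= * ) | * Z Y; Z1 ::= ( Y Z1 | * ( Z1 | ε

Left recursion appears on Z.
For Z: α = {( Y, * (}, β = {id *, W * *, )}. Rewrite as Z → β Z1 and Z1 → α Z1 | ε.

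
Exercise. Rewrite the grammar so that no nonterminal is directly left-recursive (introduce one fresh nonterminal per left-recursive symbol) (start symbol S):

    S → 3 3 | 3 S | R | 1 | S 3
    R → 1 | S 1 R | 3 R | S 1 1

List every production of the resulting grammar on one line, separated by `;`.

Directly left-recursive nonterminal: S.
For S: α = {3}, β = {3 3, 3 S, R, 1}. Rewrite as S → β S' and S' → α S' | ε.

S → 3 3 S' | 3 S S' | R S' | 1 S'; R → 1 | S 1 R | 3 R | S 1 1; S' → 3 S' | eps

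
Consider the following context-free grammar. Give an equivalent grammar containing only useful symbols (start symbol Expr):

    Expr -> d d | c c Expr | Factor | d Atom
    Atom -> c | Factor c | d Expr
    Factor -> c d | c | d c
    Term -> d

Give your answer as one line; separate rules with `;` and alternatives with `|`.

Expr -> d d | c c Expr | Factor | d Atom; Atom -> c | Factor c | d Expr; Factor -> c d | c | d c

Generating nonterminals: {Atom, Expr, Factor, Term}.
Reachable from Expr after that: {Atom, Expr, Factor}.
Removed useless symbols: {Term} and every production mentioning them.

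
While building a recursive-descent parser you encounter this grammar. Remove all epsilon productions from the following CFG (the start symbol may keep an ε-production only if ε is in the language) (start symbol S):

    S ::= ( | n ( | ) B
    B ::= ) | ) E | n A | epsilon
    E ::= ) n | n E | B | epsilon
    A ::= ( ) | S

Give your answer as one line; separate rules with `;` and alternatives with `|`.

The nullable symbols are {B, E}.
ε ∉ L(G), so no ε-production is kept.
For each production, add variants omitting each subset of nullable occurrences: S → ) B gives ) B | ). E → n E gives n E | n.

S ::= ( | n ( | ) B | ); B ::= ) | ) E | n A; E ::= ) n | n E | n | B; A ::= ( ) | S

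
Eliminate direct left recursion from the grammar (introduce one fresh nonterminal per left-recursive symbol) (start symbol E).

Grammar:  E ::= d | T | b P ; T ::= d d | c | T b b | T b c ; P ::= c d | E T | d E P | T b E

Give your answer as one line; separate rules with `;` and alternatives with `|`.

Directly left-recursive nonterminal: T.
For T: α = {b b, b c}, β = {d d, c}. Rewrite as T → β T' and T' → α T' | ε.

E ::= d | T | b P; T ::= d d T' | c T'; P ::= c d | E T | d E P | T b E; T' ::= b b T' | b c T' | ε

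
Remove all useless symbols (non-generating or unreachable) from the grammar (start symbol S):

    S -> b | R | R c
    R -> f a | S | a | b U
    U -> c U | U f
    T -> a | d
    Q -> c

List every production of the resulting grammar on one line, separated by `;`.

Generating nonterminals: {Q, R, S, T}.
Reachable from S after that: {R, S}.
Removed useless symbols: {Q, T, U} and every production mentioning them.

S -> b | R | R c; R -> f a | S | a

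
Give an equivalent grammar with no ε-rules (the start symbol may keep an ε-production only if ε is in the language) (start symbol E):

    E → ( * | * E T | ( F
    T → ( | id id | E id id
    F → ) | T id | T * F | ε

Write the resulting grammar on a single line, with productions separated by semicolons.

E → ( * | * E T | ( F | (; T → ( | id id | E id id; F → ) | T id | T * F | T *

The nullable symbols are {F}.
ε ∉ L(G), so no ε-production is kept.
For each production, add variants omitting each subset of nullable occurrences: E → ( F gives ( F | (. F → T * F gives T * F | T *.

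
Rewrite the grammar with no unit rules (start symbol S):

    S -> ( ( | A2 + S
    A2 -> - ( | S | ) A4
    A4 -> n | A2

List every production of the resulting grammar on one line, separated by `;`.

S -> ( ( | A2 + S; A2 -> - ( | ) A4 | ( ( | A2 + S; A4 -> n | - ( | ) A4 | ( ( | A2 + S

Unit pairs: A2 ⇒* {S}; A4 ⇒* {A2, S}.
For each unit pair (A, B), copy every non-unit production of B to A, then drop all unit productions.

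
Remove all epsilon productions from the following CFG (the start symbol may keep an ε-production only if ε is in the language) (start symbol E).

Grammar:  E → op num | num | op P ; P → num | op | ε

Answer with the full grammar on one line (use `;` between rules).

Nullable nonterminals: {P}.
ε ∉ L(G), so no ε-production is kept.
For each production, add variants omitting each subset of nullable occurrences: E → op P gives op P | op.

E → op num | num | op P | op; P → num | op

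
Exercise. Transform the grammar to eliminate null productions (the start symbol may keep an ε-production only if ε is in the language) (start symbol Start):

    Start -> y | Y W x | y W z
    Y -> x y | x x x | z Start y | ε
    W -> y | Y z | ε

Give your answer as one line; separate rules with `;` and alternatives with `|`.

Start -> y | Y W x | Y x | W x | x | y W z | y z; Y -> x y | x x x | z Start y; W -> y | Y z | z

Nullable set = {W, Y}.
ε ∉ L(G), so no ε-production is kept.
Add the nullable-subset variants: Start → Y W x gives Y W x | Y x | W x | x. Start → y W z gives y W z | y z. W → Y z gives Y z | z.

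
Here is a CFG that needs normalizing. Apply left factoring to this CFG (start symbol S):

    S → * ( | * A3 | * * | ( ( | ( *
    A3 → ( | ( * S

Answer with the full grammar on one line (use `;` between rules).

S → * S' | ( S''; A3 → ( A3'; S' → ( | A3 | *; S'' → ( | *; A3' → ε | * S

S has alternatives sharing prefix '*': factor to S → * S' with S' → ( | A3 | *.
S has alternatives sharing prefix '(': factor to S → ( S'' with S'' → ( | *.
A3 has alternatives sharing prefix '(': factor to A3 → ( A3' with A3' → ε | * S.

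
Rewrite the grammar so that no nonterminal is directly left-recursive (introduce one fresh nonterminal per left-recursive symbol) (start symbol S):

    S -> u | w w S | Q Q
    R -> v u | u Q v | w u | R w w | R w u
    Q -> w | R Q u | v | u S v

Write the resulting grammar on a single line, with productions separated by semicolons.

Left recursion appears on R.
For R: α = {w w, w u}, β = {v u, u Q v, w u}. Rewrite as R → β R' and R' → α R' | ε.

S -> u | w w S | Q Q; R -> v u R' | u Q v R' | w u R'; Q -> w | R Q u | v | u S v; R' -> w w R' | w u R' | ε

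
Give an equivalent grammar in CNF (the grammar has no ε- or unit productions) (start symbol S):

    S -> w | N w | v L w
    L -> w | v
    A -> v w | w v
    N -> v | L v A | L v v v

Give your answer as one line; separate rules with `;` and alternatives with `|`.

S -> w | N X1 | X2 Y1; L -> w | v; A -> X2 X1 | X1 X2; N -> v | L Y2 | L Y3; X1 -> w; X2 -> v; Y1 -> L X1; Y2 -> X2 A; Y3 -> X2 Y4; Y4 -> X2 X2

Introduce a nonterminal for each terminal appearing in a rule of length ≥ 2: X1 → w, X2 → v.
Binarize each right-hand side of length ≥ 3 by chaining fresh nonterminals (Y1, Y2, …): affected rules were S → X2 L X1; N → L X2 A; N → L X2 X2 X2.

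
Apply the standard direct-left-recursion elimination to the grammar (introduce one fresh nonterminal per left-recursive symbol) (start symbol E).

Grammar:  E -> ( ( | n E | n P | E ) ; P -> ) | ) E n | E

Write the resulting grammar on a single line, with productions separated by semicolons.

E -> ( ( E' | n E E' | n P E'; P -> ) | ) E n | E; E' -> ) E' | epsilon

Left recursion appears on E.
For E: α = {)}, β = {( (, n E, n P}. Rewrite as E → β E' and E' → α E' | ε.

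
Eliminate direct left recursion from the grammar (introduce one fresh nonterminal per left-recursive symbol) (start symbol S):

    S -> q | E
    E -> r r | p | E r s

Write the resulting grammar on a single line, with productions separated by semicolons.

Directly left-recursive nonterminal: E.
For E: α = {r s}, β = {r r, p}. Rewrite as E → β E' and E' → α E' | ε.

S -> q | E; E -> r r E' | p E'; E' -> r s E' | ε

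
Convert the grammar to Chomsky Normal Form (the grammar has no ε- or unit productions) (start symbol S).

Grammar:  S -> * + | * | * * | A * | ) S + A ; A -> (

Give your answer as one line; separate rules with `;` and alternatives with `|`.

S -> X1 X2 | * | X1 X1 | A X1 | X3 Y1; A -> (; X1 -> *; X2 -> +; X3 -> ); Y1 -> S Y2; Y2 -> X2 A

Introduce a nonterminal for each terminal appearing in a rule of length ≥ 2: X1 → *, X2 → +, X3 → ).
Binarize each right-hand side of length ≥ 3 by chaining fresh nonterminals (Y1, Y2, …): affected rules were S → X3 S X2 A.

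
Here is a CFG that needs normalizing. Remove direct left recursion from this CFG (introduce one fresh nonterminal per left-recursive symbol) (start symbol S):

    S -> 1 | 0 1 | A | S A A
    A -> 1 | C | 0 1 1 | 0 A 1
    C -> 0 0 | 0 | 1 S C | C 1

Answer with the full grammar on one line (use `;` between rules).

S -> 1 S' | 0 1 S' | A S'; A -> 1 | C | 0 1 1 | 0 A 1; C -> 0 0 C' | 0 C' | 1 S C C'; S' -> A A S' | eps; C' -> 1 C' | eps

Left recursion appears on S, C.
For S: α = {A A}, β = {1, 0 1, A}. Rewrite as S → β S' and S' → α S' | ε.
For C: α = {1}, β = {0 0, 0, 1 S C}. Rewrite as C → β C' and C' → α C' | ε.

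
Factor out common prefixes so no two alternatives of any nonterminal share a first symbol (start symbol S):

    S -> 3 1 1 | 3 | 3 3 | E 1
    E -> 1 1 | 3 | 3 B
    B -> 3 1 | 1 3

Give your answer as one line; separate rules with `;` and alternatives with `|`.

S has alternatives sharing prefix '3': factor to S → 3 S' with S' → 1 1 | ε | 3.
E has alternatives sharing prefix '3': factor to E → 3 E' with E' → ε | B.

S -> E 1 | 3 S'; E -> 1 1 | 3 E'; B -> 3 1 | 1 3; S' -> 1 1 | eps | 3; E' -> eps | B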